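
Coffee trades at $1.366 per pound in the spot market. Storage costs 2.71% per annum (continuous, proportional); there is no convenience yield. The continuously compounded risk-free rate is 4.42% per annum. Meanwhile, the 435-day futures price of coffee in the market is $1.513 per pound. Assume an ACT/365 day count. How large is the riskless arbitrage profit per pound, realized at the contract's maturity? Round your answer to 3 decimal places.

Fair futures: F* = S·e^(carry·T), with carry = (r + u) = 0.0442 + 0.0271 = 0.0713
F* = 1.366 · e^(0.0713 × 435/365) = 1.366 · e^0.084974 = 1.366 × 1.088689 = $1.4871
Market $1.513 > fair $1.4871: forward overpriced → cash-and-carry (buy spot, short the forward).
At maturity, profit = |F_mkt − F*| = |1.513 − 1.4871| = $0.026 per pound

$0.026 per pound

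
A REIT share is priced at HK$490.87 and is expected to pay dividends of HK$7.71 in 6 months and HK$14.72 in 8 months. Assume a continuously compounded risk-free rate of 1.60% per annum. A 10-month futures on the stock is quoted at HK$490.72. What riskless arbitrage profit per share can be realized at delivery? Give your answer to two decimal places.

PV(dividends) I = 7.71·e^(−0.0160·6/12) + 14.72·e^(−0.0160·8/12) = 22.2124
Fair futures F* = (S − I)·e^(rT) = (490.87 − 22.2124)·e^0.013333 = 468.6576 × 1.013422 = 474.9479
Market HK$490.72 > fair 474.9479: forward overpriced → cash-and-carry (borrow at r, buy the stock and collect the dividends, short the forward).
Profit at T = |F_mkt − F*| = |490.72 − 474.9479| = HK$15.77 per share

HK$15.77 per share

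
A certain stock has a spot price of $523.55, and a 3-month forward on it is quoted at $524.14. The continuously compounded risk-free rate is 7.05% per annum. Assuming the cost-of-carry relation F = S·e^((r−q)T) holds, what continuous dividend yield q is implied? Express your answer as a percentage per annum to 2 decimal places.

From F = S·e^((r−q)T): (r − q) = ln(F/S)/T
ln(524.14/523.55) = ln(1.001127) = 0.001126
(r − q) = 0.001126 / (3/12) = 0.004504
q = r − ln(F/S)/T = 0.0705 − 0.004504 = 0.065996
q = 6.60%

6.60%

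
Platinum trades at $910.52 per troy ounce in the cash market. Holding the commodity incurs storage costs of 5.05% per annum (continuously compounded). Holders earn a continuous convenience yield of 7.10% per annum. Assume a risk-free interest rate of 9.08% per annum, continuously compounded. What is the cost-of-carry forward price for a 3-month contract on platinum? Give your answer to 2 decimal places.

$926.66 per troy ounce

Net carry = r + u − y = 0.0908 + 0.0505 − 0.0710 = 0.0703
F = S·e^((r+u−y)T) = 910.52 · e^(0.0703 × 3/12) = 910.52 · e^0.017575
= 910.52 × 1.017730 = $926.66 per troy ounce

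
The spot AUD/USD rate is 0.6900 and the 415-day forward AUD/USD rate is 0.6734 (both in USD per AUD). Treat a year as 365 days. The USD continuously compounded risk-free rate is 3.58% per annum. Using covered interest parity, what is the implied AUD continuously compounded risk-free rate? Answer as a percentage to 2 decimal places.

5.72%

F = S·e^((r_USD − r_AUD)T) ⇒ r_AUD = r_USD − ln(F/S)/T
ln(0.6734/0.6900) = -0.024352; /(415/365) = -0.021418
r_AUD = 0.0358 + 0.021418 = 0.057218
r_AUD = 5.72%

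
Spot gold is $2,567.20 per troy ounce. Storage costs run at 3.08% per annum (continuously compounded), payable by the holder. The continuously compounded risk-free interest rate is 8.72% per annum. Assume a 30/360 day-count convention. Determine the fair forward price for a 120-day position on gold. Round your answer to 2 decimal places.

Net carry = r + u − y = 0.0872 + 0.0308 − 0.0000 = 0.1180
F = S·e^((r+u−y)T) = 2567.20 · e^(0.1180 × 120/360) = 2567.20 · e^0.03933333
= 2567.20 × 1.04011713 = $2,670.19 per troy ounce

$2,670.19 per troy ounce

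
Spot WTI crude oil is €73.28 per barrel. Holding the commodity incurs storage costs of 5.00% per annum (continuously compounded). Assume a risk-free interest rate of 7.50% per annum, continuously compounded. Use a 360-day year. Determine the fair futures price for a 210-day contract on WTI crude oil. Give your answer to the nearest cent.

€78.82 per barrel

Net carry = r + u − y = 0.0750 + 0.0500 − 0.0000 = 0.1250
F = S·e^((r+u−y)T) = 73.28 · e^(0.1250 × 210/360) = 73.28 · e^0.072917
= 73.28 × 1.075641 = €78.82 per barrel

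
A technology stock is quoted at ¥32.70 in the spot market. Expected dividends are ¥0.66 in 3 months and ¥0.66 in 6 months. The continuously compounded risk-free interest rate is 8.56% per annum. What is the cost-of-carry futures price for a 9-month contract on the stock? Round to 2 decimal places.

¥33.51

PV(dividends) I = 0.66·e^(−0.0856·3/12) + 0.66·e^(−0.0856·6/12)
I = 0.6460 + 0.6323 = 1.2783
F = (S − I)·e^(rT) = (32.70 − 1.2783) · e^(0.0856·9/12)
= 31.4217 · e^0.064200 = 31.4217 × 1.066306 = ¥33.51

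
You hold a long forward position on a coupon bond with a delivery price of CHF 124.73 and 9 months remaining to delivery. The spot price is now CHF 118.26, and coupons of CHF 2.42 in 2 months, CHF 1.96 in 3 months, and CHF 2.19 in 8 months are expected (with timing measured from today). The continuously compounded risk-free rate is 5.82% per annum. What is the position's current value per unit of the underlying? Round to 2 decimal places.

-CHF 7.58

PV(remaining coupons) I = 2.42·e^(−0.0582·2/12) + 1.96·e^(−0.0582·3/12) + 2.19·e^(−0.0582·8/12) = 6.4350
Current forward F = (S − I)·e^(rT) = (118.26 − 6.4350)·e^(0.0582·9/12) = 111.8250 × 1.044617 = 116.8143
Value (long) = (F − K)·e^(−rT) = (116.8143 − 124.73) × 0.957289 = -7.5776
Value = -CHF 7.58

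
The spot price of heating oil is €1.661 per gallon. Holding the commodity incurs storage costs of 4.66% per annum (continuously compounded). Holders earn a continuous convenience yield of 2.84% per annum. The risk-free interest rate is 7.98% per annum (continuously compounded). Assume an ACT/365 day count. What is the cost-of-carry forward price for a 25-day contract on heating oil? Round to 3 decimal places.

€1.672 per gallon

Net carry = r + u − y = 0.0798 + 0.0466 − 0.0284 = 0.0980
F = S·e^((r+u−y)T) = 1.661 · e^(0.0980 × 25/365) = 1.661 · e^0.006712
= 1.661 × 1.006735 = €1.672 per gallon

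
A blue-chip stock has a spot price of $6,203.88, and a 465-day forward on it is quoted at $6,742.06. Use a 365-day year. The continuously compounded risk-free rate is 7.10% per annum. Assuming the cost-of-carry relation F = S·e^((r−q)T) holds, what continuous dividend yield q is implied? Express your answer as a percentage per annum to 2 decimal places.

From F = S·e^((r−q)T): (r − q) = ln(F/S)/T
ln(6742.06/6203.88) = ln(1.086749) = 0.083191
(r − q) = 0.083191 / (465/365) = 0.065300
q = r − ln(F/S)/T = 0.0710 − 0.065300 = 0.005700
q = 0.57%

0.57%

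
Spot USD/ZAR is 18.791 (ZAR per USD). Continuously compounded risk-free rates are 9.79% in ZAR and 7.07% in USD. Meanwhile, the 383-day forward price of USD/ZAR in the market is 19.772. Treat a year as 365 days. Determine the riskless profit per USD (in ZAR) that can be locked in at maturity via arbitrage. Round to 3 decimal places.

Fair forward: F* = S·e^(carry·T), with carry = (r_ZAR − r_USD) = 0.0979 − 0.0707 = 0.0272
F* = 18.791 · e^(0.0272 × 383/365) = 18.791 · e^0.028541 = 18.791 × 1.028952 = 19.3350
Market 19.772 > fair 19.3350: forward overpriced → cash-and-carry (buy spot, short the forward).
At maturity, profit = |F_mkt − F*| = |19.772 − 19.3350| = 0.437 per USD (in ZAR)

0.437 per USD (in ZAR)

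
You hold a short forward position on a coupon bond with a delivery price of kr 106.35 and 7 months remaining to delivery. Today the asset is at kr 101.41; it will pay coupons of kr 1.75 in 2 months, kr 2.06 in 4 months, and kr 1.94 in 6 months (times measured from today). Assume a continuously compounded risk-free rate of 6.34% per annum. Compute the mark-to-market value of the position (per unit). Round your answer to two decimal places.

PV(remaining coupons) I = 1.75·e^(−0.0634·2/12) + 2.06·e^(−0.0634·4/12) + 1.94·e^(−0.0634·6/12) = 5.6280
Current forward F = (S − I)·e^(rT) = (101.41 − 5.6280)·e^(0.0634·7/12) = 95.7820 × 1.037676 = 99.3907
Value (long) = (F − K)·e^(−rT) = (99.3907 − 106.35) × 0.963692 = -6.7066
Short position value = −(long value) = kr 6.71

kr 6.71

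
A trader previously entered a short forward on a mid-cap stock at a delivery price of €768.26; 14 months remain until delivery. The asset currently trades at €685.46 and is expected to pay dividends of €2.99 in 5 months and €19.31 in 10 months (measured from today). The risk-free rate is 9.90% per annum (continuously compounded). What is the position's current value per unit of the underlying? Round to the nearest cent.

€19.65

PV(remaining dividends) I = 2.99·e^(−0.0990·5/12) + 19.31·e^(−0.0990·10/12) = 20.6500
Current forward F = (S − I)·e^(rT) = (685.46 − 20.6500)·e^(0.0990·14/12) = 664.8100 × 1.122435 = 746.2060
Value (long) = (F − K)·e^(−rT) = (746.2060 − 768.26) × 0.890921 = -19.6484
Short position value = −(long value) = €19.65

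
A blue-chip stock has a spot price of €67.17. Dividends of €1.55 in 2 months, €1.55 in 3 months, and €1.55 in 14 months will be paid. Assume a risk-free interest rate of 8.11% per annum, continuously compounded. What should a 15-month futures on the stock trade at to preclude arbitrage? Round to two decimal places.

PV(dividends) I = 1.55·e^(−0.0811·2/12) + 1.55·e^(−0.0811·3/12) + 1.55·e^(−0.0811·14/12)
I = 1.5292 + 1.5189 + 1.4101 = 4.4582
F = (S − I)·e^(rT) = (67.17 − 4.4582) · e^(0.0811·15/12)
= 62.7118 · e^0.101375 = 62.7118 × 1.106692 = €69.40

€69.40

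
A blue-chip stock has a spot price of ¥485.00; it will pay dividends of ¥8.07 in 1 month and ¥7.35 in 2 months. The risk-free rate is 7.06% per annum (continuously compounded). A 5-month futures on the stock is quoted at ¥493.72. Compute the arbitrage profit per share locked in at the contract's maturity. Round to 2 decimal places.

PV(dividends) I = 8.07·e^(−0.0706·1/12) + 7.35·e^(−0.0706·2/12) = 15.2867
Fair futures F* = (S − I)·e^(rT) = (485.00 − 15.2867)·e^0.029417 = 469.7133 × 1.029854 = 483.7361
Market ¥493.72 > fair 483.7361: forward overpriced → cash-and-carry (borrow at r, buy the stock and collect the dividends, short the forward).
Profit at T = |F_mkt − F*| = |493.72 − 483.7361| = ¥9.98 per share

¥9.98 per share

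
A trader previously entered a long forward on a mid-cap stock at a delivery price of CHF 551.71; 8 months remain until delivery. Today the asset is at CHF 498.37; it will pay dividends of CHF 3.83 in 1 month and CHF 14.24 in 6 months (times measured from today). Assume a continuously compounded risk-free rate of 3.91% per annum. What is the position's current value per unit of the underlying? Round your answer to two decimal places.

PV(remaining dividends) I = 3.83·e^(−0.0391·1/12) + 14.24·e^(−0.0391·6/12) = 17.7819
Current forward F = (S − I)·e^(rT) = (498.37 − 17.7819)·e^(0.0391·8/12) = 480.5881 × 1.026409 = 493.2800
Value (long) = (F − K)·e^(−rT) = (493.2800 − 551.71) × 0.974270 = -56.9266
Value = -CHF 56.93

-CHF 56.93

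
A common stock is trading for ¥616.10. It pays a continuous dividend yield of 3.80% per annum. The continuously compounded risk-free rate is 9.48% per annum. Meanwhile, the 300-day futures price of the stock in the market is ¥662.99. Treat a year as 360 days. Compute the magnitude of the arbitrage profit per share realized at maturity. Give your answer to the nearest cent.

Fair futures: F* = S·e^(carry·T), with carry = (r − q) = 0.0948 − 0.0380 = 0.0568
F* = 616.10 · e^(0.0568 × 300/360) = 616.10 · e^0.047333 = 616.10 × 1.048471 = ¥645.9630
Market ¥662.99 > fair ¥645.9630: forward overpriced → cash-and-carry (buy spot, short the forward).
At maturity, profit = |F_mkt − F*| = |662.99 − 645.9630| = ¥17.03 per share

¥17.03 per share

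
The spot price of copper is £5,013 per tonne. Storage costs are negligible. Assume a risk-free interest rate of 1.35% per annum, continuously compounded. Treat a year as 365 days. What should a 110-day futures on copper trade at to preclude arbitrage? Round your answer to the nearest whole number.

F = S·e^(rT) = 5013 · e^(0.0135 × 110/365) = 5013 · e^0.004068
= 5013 × 1.004076 = £5,033 per tonne

£5,033 per tonne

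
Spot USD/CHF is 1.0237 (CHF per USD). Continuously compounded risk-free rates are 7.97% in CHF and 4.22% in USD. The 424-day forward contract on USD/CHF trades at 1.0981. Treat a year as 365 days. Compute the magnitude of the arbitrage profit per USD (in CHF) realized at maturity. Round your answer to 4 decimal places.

0.0288 per USD (in CHF)

Fair forward: F* = S·e^(carry·T), with carry = (r_CHF − r_USD) = 0.0797 − 0.0422 = 0.0375
F* = 1.0237 · e^(0.0375 × 424/365) = 1.0237 · e^0.043562 = 1.0237 × 1.044525 = 1.0693
Market 1.0981 > fair 1.0693: forward overpriced → cash-and-carry (buy spot, short the forward).
At maturity, profit = |F_mkt − F*| = |1.0981 − 1.0693| = 0.0288 per USD (in CHF)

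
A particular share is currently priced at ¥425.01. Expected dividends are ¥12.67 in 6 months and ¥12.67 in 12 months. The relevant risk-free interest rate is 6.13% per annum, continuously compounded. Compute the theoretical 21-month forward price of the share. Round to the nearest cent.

PV(dividends) I = 12.67·e^(−0.0613·6/12) + 12.67·e^(−0.0613·12/12)
I = 12.2876 + 11.9167 = 24.2043
F = (S − I)·e^(rT) = (425.01 − 24.2043) · e^(0.0613·21/12)
= 400.8057 · e^0.107275 = 400.8057 × 1.113240 = ¥446.19

¥446.19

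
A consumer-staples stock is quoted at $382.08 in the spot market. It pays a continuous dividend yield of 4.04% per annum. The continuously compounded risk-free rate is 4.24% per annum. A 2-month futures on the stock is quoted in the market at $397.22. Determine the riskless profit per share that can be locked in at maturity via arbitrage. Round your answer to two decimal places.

$15.01 per share

Fair futures: F* = S·e^(carry·T), with carry = (r − q) = 0.0424 − 0.0404 = 0.0020
F* = 382.08 · e^(0.0020 × 2/12) = 382.08 · e^0.000333 = 382.08 × 1.000333 = $382.2072
Market $397.22 > fair $382.2072: forward overpriced → cash-and-carry (buy spot, short the forward).
At maturity, profit = |F_mkt − F*| = |397.22 − 382.2072| = $15.01 per share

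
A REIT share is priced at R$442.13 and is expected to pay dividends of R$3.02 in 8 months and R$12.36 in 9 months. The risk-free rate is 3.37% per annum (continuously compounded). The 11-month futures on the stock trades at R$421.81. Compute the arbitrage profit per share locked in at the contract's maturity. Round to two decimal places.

PV(dividends) I = 3.02·e^(−0.0337·8/12) + 12.36·e^(−0.0337·9/12) = 15.0044
Fair futures F* = (S − I)·e^(rT) = (442.13 − 15.0044)·e^0.030892 = 427.1256 × 1.031374 = 440.5262
Market R$421.81 < fair 440.5262: forward underpriced → reverse cash-and-carry (short the stock, invest proceeds at r, pay the dividends, go long the forward).
Profit at T = |F_mkt − F*| = |421.81 − 440.5262| = R$18.72 per share

R$18.72 per share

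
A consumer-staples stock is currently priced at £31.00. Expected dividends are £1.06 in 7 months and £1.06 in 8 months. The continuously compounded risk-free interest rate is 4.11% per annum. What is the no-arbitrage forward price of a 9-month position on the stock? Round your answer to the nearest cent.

PV(dividends) I = 1.06·e^(−0.0411·7/12) + 1.06·e^(−0.0411·8/12)
I = 1.0349 + 1.0314 = 2.0663
F = (S − I)·e^(rT) = (31.00 − 2.0663) · e^(0.0411·9/12)
= 28.9337 · e^0.030825 = 28.9337 × 1.031305 = £29.84

£29.84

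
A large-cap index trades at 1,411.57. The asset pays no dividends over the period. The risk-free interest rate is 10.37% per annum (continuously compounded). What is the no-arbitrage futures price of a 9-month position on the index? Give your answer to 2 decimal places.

1,525.74

F = S·e^(rT) = 1411.57 · e^(0.1037 × 9/12)
= 1411.57 · e^0.07777500 = 1411.57 × 1.08087943
F = 1,525.74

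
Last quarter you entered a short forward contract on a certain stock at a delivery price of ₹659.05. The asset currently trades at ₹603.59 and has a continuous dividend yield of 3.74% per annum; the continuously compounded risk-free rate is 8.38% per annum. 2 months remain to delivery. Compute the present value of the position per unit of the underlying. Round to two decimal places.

Current fair forward for the remaining 2 months: F = S·e^((r − q)·T), (r − q) = 0.0838 − 0.0374 = 0.0464
F = 603.59 · e^(0.0464 × 2/12) = 603.59 × 1.007763 = 608.2757
Value of long forward = (F − K)·e^(−rT) = (608.2757 − 659.05) · e^(−0.0838·2/12)
= -50.7743 × 0.986130 = -50.07
Short position value = −(long value) = ₹50.07

₹50.07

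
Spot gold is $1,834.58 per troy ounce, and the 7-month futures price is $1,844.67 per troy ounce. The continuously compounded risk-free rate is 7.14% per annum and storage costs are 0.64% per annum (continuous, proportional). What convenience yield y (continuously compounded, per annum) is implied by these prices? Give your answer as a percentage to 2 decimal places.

6.84%

F = S·e^((r+u−y)T) ⇒ (r+u−y) = ln(F/S)/T
ln(1844.67/1834.58) = 0.005485; /T ⇒ 0.009403
y = r + u − ln(F/S)/T = 0.0714 + 0.0064 − 0.009403 = 0.068397
y = 6.84%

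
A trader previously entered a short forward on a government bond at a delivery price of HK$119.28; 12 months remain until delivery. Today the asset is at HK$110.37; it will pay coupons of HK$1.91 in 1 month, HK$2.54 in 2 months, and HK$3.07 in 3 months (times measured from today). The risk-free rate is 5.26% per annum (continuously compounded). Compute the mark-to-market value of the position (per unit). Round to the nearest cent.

PV(remaining coupons) I = 1.91·e^(−0.0526·1/12) + 2.54·e^(−0.0526·2/12) + 3.07·e^(−0.0526·3/12) = 7.4494
Current forward F = (S − I)·e^(rT) = (110.37 − 7.4494)·e^(0.0526·12/12) = 102.9206 × 1.054008 = 108.4791
Value (long) = (F − K)·e^(−rT) = (108.4791 − 119.28) × 0.948759 = -10.2475
Short position value = −(long value) = HK$10.25

HK$10.25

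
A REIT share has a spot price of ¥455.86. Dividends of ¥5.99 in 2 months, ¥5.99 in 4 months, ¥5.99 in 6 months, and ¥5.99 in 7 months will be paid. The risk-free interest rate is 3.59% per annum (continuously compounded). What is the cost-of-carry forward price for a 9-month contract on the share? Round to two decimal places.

¥444.03

PV(dividends) I = 5.99·e^(−0.0359·2/12) + 5.99·e^(−0.0359·4/12) + 5.99·e^(−0.0359·6/12) + 5.99·e^(−0.0359·7/12)
I = 5.9543 + 5.9187 + 5.8834 + 5.8659 = 23.6223
F = (S − I)·e^(rT) = (455.86 − 23.6223) · e^(0.0359·9/12)
= 432.2377 · e^0.026925 = 432.2377 × 1.027291 = ¥444.03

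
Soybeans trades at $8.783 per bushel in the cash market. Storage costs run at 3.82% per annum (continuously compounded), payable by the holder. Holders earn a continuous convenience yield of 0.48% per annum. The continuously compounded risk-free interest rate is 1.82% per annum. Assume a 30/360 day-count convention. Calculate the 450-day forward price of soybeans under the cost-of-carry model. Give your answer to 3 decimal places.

Net carry = r + u − y = 0.0182 + 0.0382 − 0.0048 = 0.0516
F = S·e^((r+u−y)T) = 8.783 · e^(0.0516 × 450/360) = 8.783 · e^0.064500
= 8.783 × 1.066626 = $9.368 per bushel

$9.368 per bushel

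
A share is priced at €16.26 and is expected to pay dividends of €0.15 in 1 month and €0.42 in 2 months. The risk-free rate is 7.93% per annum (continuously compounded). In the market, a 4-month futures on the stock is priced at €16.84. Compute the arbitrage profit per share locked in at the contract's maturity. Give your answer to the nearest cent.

€0.72 per share

PV(dividends) I = 0.15·e^(−0.0793·1/12) + 0.42·e^(−0.0793·2/12) = 0.5635
Fair futures F* = (S − I)·e^(rT) = (16.26 − 0.5635)·e^0.026433 = 15.6965 × 1.026785 = 16.1169
Market €16.84 > fair 16.1169: forward overpriced → cash-and-carry (borrow at r, buy the stock and collect the dividends, short the forward).
Profit at T = |F_mkt − F*| = |16.84 − 16.1169| = €0.72 per share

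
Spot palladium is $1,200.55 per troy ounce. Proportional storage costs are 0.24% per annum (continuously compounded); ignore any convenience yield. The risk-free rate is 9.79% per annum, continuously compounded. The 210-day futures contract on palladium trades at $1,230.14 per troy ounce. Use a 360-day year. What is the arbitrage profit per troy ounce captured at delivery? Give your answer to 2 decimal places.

Fair futures: F* = S·e^(carry·T), with carry = (r + u) = 0.0979 + 0.0024 = 0.1003
F* = 1200.55 · e^(0.1003 × 210/360) = 1200.55 · e^0.05850833 = 1200.55 × 1.06025382 = $1272.8877
Market $1230.14 < fair $1272.8877: forward underpriced → reverse cash-and-carry (short spot, go long the forward).
At maturity, profit = |F_mkt − F*| = |1230.14 − 1272.8877| = $42.75 per troy ounce

$42.75 per troy ounce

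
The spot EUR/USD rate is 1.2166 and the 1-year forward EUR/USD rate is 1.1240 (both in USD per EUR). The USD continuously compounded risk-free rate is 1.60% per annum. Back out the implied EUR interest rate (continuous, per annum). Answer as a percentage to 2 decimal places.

F = S·e^((r_USD − r_EUR)T) ⇒ r_EUR = r_USD − ln(F/S)/T
ln(1.1240/1.2166) = -0.079166; /(1) = -0.079166
r_EUR = 0.0160 + 0.079166 = 0.095166
r_EUR = 9.52%

9.52%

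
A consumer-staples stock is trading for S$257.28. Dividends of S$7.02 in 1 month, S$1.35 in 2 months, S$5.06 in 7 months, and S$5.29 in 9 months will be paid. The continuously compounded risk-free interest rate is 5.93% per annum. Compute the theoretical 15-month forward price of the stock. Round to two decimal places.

S$257.40

PV(dividends) I = 7.02·e^(−0.0593·1/12) + 1.35·e^(−0.0593·2/12) + 5.06·e^(−0.0593·7/12) + 5.29·e^(−0.0593·9/12)
I = 6.9854 + 1.3367 + 4.8880 + 5.0599 = 18.2700
F = (S − I)·e^(rT) = (257.28 − 18.2700) · e^(0.0593·15/12)
= 239.0100 · e^0.074125 = 239.0100 × 1.076941 = S$257.40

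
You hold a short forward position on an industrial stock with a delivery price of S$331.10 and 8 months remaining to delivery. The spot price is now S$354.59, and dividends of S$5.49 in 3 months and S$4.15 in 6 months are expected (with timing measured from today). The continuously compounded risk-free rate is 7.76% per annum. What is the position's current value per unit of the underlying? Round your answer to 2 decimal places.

-S$30.81

PV(remaining dividends) I = 5.49·e^(−0.0776·3/12) + 4.15·e^(−0.0776·6/12) = 9.3766
Current forward F = (S − I)·e^(rT) = (354.59 − 9.3766)·e^(0.0776·8/12) = 345.2134 × 1.053095 = 363.5425
Value (long) = (F − K)·e^(−rT) = (363.5425 − 331.10) × 0.949582 = 30.8068
Short position value = −(long value) = -S$30.81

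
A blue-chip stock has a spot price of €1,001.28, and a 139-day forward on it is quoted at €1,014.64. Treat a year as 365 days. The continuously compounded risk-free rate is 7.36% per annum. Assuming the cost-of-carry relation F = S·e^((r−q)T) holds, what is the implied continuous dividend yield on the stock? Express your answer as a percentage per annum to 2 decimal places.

From F = S·e^((r−q)T): (r − q) = ln(F/S)/T
ln(1014.64/1001.28) = ln(1.013343) = 0.013255
(r − q) = 0.013255 / (139/365) = 0.034806
q = r − ln(F/S)/T = 0.0736 − 0.034806 = 0.038794
q = 3.88%

3.88%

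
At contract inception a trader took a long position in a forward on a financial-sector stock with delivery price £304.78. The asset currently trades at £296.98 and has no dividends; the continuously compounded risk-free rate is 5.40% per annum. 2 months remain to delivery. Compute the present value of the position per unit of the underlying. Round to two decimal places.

Current fair forward for the remaining 2 months: F = S·e^(r·T), r = 0.0540
F = 296.98 · e^(0.0540 × 2/12) = 296.98 × 1.009041 = 299.6650
Value of long forward = (F − K)·e^(−rT) = (299.6650 − 304.78) · e^(−0.0540·2/12)
= -5.1150 × 0.991040 = -5.07

-£5.07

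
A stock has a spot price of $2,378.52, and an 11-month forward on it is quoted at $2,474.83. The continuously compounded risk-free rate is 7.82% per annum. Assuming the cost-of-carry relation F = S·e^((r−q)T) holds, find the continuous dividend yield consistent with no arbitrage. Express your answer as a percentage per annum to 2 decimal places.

From F = S·e^((r−q)T): (r − q) = ln(F/S)/T
ln(2474.83/2378.52) = ln(1.040492) = 0.039694
(r − q) = 0.039694 / (11/12) = 0.043303
q = r − ln(F/S)/T = 0.0782 − 0.043303 = 0.034897
q = 3.49%

3.49%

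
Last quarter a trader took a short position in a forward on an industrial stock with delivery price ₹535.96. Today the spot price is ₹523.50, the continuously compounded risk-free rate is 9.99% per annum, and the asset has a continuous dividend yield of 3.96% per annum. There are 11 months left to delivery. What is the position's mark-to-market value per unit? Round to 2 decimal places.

-₹15.78

Current fair forward for the remaining 11 months: F = S·e^((r − q)·T), (r − q) = 0.0999 − 0.0396 = 0.0603
F = 523.50 · e^(0.0603 × 11/12) = 523.50 × 1.056831 = 553.2510
Value of long forward = (F − K)·e^(−rT) = (553.2510 − 535.96) · e^(−0.0999·11/12)
= 17.2910 × 0.912493 = 15.78
Short position value = −(long value) = -₹15.78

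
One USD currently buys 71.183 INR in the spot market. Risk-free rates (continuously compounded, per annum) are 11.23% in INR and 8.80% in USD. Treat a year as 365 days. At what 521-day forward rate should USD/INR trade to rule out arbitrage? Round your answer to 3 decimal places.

F = S·e^((r_INR − r_USD)T) = 71.183 · e^((0.1123 − 0.0880) × 521/365)
= 71.183 · e^0.034686 = 71.183 × 1.035295
F = 73.695 INR per USD

73.695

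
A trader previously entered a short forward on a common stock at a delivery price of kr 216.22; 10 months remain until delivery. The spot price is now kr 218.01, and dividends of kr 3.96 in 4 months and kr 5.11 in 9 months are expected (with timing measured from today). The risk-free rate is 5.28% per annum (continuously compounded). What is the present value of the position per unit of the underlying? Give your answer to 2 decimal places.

-kr 2.29

PV(remaining dividends) I = 3.96·e^(−0.0528·4/12) + 5.11·e^(−0.0528·9/12) = 8.8025
Current forward F = (S − I)·e^(rT) = (218.01 − 8.8025)·e^(0.0528·10/12) = 209.2075 × 1.044982 = 218.6181
Value (long) = (F − K)·e^(−rT) = (218.6181 − 216.22) × 0.956954 = 2.2949
Short position value = −(long value) = -kr 2.29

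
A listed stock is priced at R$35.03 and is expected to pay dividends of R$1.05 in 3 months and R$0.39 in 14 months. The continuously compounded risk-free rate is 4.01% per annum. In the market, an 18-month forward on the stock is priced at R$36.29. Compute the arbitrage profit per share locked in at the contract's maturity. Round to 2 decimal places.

R$0.59 per share

PV(dividends) I = 1.05·e^(−0.0401·3/12) + 0.39·e^(−0.0401·14/12) = 1.4117
Fair forward F* = (S − I)·e^(rT) = (35.03 − 1.4117)·e^0.060150 = 33.6183 × 1.061996 = 35.7025
Market R$36.29 > fair 35.7025: forward overpriced → cash-and-carry (borrow at r, buy the stock and collect the dividends, short the forward).
Profit at T = |F_mkt − F*| = |36.29 − 35.7025| = R$0.59 per share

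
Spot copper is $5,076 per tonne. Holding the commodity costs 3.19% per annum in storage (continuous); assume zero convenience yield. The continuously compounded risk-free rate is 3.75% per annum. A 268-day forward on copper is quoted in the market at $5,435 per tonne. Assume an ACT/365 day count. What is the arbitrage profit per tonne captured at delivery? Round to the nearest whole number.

$94 per tonne

Fair forward: F* = S·e^(carry·T), with carry = (r + u) = 0.0375 + 0.0319 = 0.0694
F* = 5076 · e^(0.0694 × 268/365) = 5076 · e^0.050957 = 5076 × 1.052278 = $5341.3631
Market $5435 > fair $5341.3631: forward overpriced → cash-and-carry (buy spot, short the forward).
At maturity, profit = |F_mkt − F*| = |5435 − 5341.3631| = $94 per tonne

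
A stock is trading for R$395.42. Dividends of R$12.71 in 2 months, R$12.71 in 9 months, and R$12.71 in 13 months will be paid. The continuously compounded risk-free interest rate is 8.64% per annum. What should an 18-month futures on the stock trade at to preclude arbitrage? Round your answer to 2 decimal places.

R$409.14

PV(dividends) I = 12.71·e^(−0.0864·2/12) + 12.71·e^(−0.0864·9/12) + 12.71·e^(−0.0864·13/12)
I = 12.5283 + 11.9125 + 11.5743 = 36.0151
F = (S − I)·e^(rT) = (395.42 − 36.0151) · e^(0.0864·18/12)
= 359.4049 · e^0.129600 = 359.4049 × 1.138373 = R$409.14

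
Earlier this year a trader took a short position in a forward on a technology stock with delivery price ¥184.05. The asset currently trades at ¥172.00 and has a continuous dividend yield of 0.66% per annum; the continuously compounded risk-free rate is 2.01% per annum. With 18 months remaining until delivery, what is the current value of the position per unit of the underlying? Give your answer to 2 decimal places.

Current fair forward for the remaining 18 months: F = S·e^((r − q)·T), (r − q) = 0.0201 − 0.0066 = 0.0135
F = 172.00 · e^(0.0135 × 18/12) = 172.00 × 1.020456 = 175.5184
Value of long forward = (F − K)·e^(−rT) = (175.5184 − 184.05) · e^(−0.0201·18/12)
= -8.5316 × 0.970300 = -8.28
Short position value = −(long value) = ¥8.28

¥8.28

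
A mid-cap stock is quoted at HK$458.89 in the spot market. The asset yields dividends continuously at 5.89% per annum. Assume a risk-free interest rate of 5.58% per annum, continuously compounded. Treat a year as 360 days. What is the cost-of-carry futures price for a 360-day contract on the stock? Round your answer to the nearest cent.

F = S·e^((r − q)T) = 458.89 · e^((0.0558 − 0.0589) × 360/360)
= 458.89 · e^-0.003100 = 458.89 × 0.996905
F = HK$457.47

HK$457.47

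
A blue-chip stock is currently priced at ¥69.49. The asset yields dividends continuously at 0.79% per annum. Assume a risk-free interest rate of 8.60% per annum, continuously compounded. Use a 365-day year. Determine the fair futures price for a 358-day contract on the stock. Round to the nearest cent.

¥75.02

F = S·e^((r − q)T) = 69.49 · e^((0.0860 − 0.0079) × 358/365)
= 69.49 · e^0.076602 = 69.49 × 1.079612
F = ¥75.02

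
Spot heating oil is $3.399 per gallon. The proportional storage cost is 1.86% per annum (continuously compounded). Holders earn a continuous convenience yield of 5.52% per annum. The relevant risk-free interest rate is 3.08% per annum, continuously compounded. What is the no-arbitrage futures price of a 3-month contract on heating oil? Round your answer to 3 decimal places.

$3.394 per gallon

Net carry = r + u − y = 0.0308 + 0.0186 − 0.0552 = -0.0058
F = S·e^((r+u−y)T) = 3.399 · e^(-0.0058 × 3/12) = 3.399 · e^-0.001450
= 3.399 × 0.998551 = $3.394 per gallon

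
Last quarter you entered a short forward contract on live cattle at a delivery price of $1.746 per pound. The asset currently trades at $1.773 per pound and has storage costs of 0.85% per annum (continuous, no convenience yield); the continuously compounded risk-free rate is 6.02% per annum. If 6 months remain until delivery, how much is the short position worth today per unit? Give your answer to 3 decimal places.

-$0.086 per pound

Current fair forward for the remaining 6 months: F = S·e^((r + u)·T), (r + u) = 0.0602 + 0.0085 = 0.0687
F = 1.773 · e^(0.0687 × 6/12) = 1.773 × 1.034947 = 1.8350
Value of long forward = (F − K)·e^(−rT) = (1.8350 − 1.746) · e^(−0.0602·6/12)
= 0.0890 × 0.970348 = 0.086
Short position value = −(long value) = -$0.086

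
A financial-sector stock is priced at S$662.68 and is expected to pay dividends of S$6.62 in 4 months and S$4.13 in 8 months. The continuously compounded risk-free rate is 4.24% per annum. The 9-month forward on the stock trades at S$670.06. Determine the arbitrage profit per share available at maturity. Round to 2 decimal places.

S$3.15 per share

PV(dividends) I = 6.62·e^(−0.0424·4/12) + 4.13·e^(−0.0424·8/12) = 10.5420
Fair forward F* = (S − I)·e^(rT) = (662.68 − 10.5420)·e^0.031800 = 652.1380 × 1.032311 = 673.2092
Market S$670.06 < fair 673.2092: forward underpriced → reverse cash-and-carry (short the stock, invest proceeds at r, pay the dividends, go long the forward).
Profit at T = |F_mkt − F*| = |670.06 − 673.2092| = S$3.15 per share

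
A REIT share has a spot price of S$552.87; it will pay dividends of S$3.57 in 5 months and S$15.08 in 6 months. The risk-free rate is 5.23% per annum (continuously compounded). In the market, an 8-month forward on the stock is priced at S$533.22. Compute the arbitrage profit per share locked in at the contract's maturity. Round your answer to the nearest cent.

PV(dividends) I = 3.57·e^(−0.0523·5/12) + 15.08·e^(−0.0523·6/12) = 18.1838
Fair forward F* = (S − I)·e^(rT) = (552.87 − 18.1838)·e^0.034867 = 534.6862 × 1.035482 = 553.6579
Market S$533.22 < fair 553.6579: forward underpriced → reverse cash-and-carry (short the stock, invest proceeds at r, pay the dividends, go long the forward).
Profit at T = |F_mkt − F*| = |533.22 − 553.6579| = S$20.44 per share

S$20.44 per share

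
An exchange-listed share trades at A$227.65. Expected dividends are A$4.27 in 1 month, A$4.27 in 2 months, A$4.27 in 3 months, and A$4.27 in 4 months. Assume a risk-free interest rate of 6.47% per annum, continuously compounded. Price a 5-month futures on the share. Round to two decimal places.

PV(dividends) I = 4.27·e^(−0.0647·1/12) + 4.27·e^(−0.0647·2/12) + 4.27·e^(−0.0647·3/12) + 4.27·e^(−0.0647·4/12)
I = 4.2470 + 4.2242 + 4.2015 + 4.1789 = 16.8516
F = (S − I)·e^(rT) = (227.65 − 16.8516) · e^(0.0647·5/12)
= 210.7984 · e^0.026958 = 210.7984 × 1.027325 = A$216.56

A$216.56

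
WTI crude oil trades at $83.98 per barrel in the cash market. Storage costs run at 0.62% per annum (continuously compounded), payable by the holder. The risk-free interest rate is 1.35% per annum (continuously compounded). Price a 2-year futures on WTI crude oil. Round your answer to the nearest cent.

Net carry = r + u − y = 0.0135 + 0.0062 − 0.0000 = 0.0197
F = S·e^((r+u−y)T) = 83.98 · e^(0.0197 × 2) = 83.98 · e^0.039400
= 83.98 × 1.040186 = $87.35 per barrel

$87.35 per barrel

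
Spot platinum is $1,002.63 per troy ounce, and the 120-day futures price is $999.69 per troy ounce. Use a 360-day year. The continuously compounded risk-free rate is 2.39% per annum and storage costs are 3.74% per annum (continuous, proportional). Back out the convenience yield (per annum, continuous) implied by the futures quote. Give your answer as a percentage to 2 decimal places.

7.01%

F = S·e^((r+u−y)T) ⇒ (r+u−y) = ln(F/S)/T
ln(999.69/1002.63) = -0.002937; /T ⇒ -0.008811
y = r + u − ln(F/S)/T = 0.0239 + 0.0374 + 0.008811 = 0.070111
y = 7.01%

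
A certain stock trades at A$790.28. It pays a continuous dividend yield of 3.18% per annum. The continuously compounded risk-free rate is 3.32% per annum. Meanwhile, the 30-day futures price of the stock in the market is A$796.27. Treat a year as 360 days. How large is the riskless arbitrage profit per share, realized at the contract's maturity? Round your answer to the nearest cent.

A$5.90 per share

Fair futures: F* = S·e^(carry·T), with carry = (r − q) = 0.0332 − 0.0318 = 0.0014
F* = 790.28 · e^(0.0014 × 30/360) = 790.28 · e^0.000117 = 790.28 × 1.000117 = A$790.3725
Market A$796.27 > fair A$790.3725: forward overpriced → cash-and-carry (buy spot, short the forward).
At maturity, profit = |F_mkt − F*| = |796.27 − 790.3725| = A$5.90 per share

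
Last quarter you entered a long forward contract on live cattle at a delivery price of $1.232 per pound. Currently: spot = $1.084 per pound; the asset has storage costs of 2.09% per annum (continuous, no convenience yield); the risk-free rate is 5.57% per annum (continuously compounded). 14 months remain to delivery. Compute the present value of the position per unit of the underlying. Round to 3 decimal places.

-$0.044 per pound

Current fair forward for the remaining 14 months: F = S·e^((r + u)·T), (r + u) = 0.0557 + 0.0209 = 0.0766
F = 1.084 · e^(0.0766 × 14/12) = 1.084 × 1.093482 = 1.1853
Value of long forward = (F − K)·e^(−rT) = (1.1853 − 1.232) · e^(−0.0557·14/12)
= -0.0467 × 0.937083 = -0.044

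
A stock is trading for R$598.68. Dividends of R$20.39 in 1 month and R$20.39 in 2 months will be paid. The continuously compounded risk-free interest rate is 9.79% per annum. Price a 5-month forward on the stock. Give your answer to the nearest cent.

R$581.64

PV(dividends) I = 20.39·e^(−0.0979·1/12) + 20.39·e^(−0.0979·2/12)
I = 20.2243 + 20.0600 = 40.2843
F = (S − I)·e^(rT) = (598.68 − 40.2843) · e^(0.0979·5/12)
= 558.3957 · e^0.040792 = 558.3957 × 1.041635 = R$581.64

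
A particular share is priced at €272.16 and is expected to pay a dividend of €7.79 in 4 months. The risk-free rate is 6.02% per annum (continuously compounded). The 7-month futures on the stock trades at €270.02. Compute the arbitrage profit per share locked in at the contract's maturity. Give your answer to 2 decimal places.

€3.96 per share

PV(dividends) I = 7.79·e^(−0.0602·4/12) = 7.6352
Fair futures F* = (S − I)·e^(rT) = (272.16 − 7.6352)·e^0.035117 = 264.5248 × 1.035741 = 273.9792
Market €270.02 < fair 273.9792: forward underpriced → reverse cash-and-carry (short the stock, invest proceeds at r, pay the dividends, go long the forward).
Profit at T = |F_mkt − F*| = |270.02 − 273.9792| = €3.96 per share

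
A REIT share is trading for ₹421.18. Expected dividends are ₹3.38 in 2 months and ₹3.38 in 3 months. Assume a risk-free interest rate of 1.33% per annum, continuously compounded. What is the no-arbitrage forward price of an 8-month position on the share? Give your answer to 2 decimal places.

₹418.13

PV(dividends) I = 3.38·e^(−0.0133·2/12) + 3.38·e^(−0.0133·3/12)
I = 3.3725 + 3.3688 = 6.7413
F = (S − I)·e^(rT) = (421.18 − 6.7413) · e^(0.0133·8/12)
= 414.4387 · e^0.008867 = 414.4387 × 1.008906 = ₹418.13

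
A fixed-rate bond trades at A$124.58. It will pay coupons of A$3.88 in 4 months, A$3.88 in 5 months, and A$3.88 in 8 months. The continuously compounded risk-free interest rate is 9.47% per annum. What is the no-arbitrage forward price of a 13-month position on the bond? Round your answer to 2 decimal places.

PV(coupons) I = 3.88·e^(−0.0947·4/12) + 3.88·e^(−0.0947·5/12) + 3.88·e^(−0.0947·8/12)
I = 3.7594 + 3.7299 + 3.6426 = 11.1319
F = (S − I)·e^(rT) = (124.58 − 11.1319) · e^(0.0947·13/12)
= 113.4481 · e^0.102592 = 113.4481 × 1.108039 = A$125.70

A$125.70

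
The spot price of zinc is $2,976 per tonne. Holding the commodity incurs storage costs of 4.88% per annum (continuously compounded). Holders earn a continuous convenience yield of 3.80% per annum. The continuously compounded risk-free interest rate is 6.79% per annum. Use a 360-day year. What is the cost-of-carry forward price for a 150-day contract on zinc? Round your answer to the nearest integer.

$3,075 per tonne

Net carry = r + u − y = 0.0679 + 0.0488 − 0.0380 = 0.0787
F = S·e^((r+u−y)T) = 2976 · e^(0.0787 × 150/360) = 2976 · e^0.032792
= 2976 × 1.033336 = $3,075 per tonne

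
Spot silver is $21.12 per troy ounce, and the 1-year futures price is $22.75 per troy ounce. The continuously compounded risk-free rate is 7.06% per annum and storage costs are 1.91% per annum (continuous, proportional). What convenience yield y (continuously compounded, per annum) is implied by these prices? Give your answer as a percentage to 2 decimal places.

1.54%

F = S·e^((r+u−y)T) ⇒ (r+u−y) = ln(F/S)/T
ln(22.75/21.12) = 0.074345; /T ⇒ 0.074345
y = r + u − ln(F/S)/T = 0.0706 + 0.0191 − 0.074345 = 0.015355
y = 1.54%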